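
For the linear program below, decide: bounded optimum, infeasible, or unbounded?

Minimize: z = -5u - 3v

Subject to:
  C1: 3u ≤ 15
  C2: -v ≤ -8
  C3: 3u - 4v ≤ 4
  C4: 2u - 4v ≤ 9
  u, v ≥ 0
Feasible point: (0, 8) satisfies every constraint, so the LP is feasible.
Direction d = (0, 1): for each constraint row a, a·d ≤ 0 —
  (3)(0) + (0)(1) = 0 ≤ 0
  (0)(0) + (-1)(1) = -1 ≤ 0
  (3)(0) + (-4)(1) = -4 ≤ 0
  (2)(0) + (-4)(1) = -4 ≤ 0
and d ≥ 0, so (0, 8) + t·d stays feasible for every t ≥ 0. Along this ray z = -5u - 3v changes by -3 per unit t, so z → −∞.

Unbounded: there is a feasible ray along which z → −∞.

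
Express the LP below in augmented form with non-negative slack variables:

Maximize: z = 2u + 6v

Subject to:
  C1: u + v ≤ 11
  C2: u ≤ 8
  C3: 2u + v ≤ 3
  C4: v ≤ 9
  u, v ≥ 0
max z = 2u + 6v

s.t.
  u + v + s1 = 11
  u + s2 = 8
  2u + v + s3 = 3
  v + s4 = 9
  u, v, s1, s2, s3, s4 ≥ 0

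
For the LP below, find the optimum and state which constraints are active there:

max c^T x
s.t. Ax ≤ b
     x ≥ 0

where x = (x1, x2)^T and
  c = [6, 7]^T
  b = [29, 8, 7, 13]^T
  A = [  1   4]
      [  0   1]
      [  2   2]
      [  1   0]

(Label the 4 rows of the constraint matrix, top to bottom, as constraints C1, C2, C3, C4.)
Optimal: x1 = 0, x2 = 3.5
Binding: C3, x1 ≥ 0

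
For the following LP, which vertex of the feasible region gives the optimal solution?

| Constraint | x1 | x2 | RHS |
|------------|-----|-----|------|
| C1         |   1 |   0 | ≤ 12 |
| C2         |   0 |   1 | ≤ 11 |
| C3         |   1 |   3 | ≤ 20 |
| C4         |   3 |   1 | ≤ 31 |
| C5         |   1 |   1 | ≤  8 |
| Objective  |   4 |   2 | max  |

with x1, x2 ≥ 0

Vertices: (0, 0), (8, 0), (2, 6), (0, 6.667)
(8, 0) with z = 32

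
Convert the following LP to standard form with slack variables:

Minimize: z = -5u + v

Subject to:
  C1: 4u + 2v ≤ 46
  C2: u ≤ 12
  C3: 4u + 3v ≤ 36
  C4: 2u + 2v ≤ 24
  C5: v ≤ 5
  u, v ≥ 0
min z = -5u + v

s.t.
  4u + 2v + s1 = 46
  u + s2 = 12
  4u + 3v + s3 = 36
  2u + 2v + s4 = 24
  v + s5 = 5
  u, v, s1, s2, s3, s4, s5 ≥ 0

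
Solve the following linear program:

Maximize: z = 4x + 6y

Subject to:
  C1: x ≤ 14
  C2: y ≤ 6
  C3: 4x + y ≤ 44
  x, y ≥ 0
Each vertex is the intersection of two constraint boundaries that also satisfies all remaining constraints:
  x = 0 and y = 0 → (0, 0)
  4x + y = 44 and y = 0 → (11, 0)
  y = 6 and 4x + y = 44 → (9.5, 6)
  y = 6 and x = 0 → (0, 6)

Evaluating z = 4x + 6y at each vertex:
  (0, 0): z = 0
  (11, 0): z = 44
  (9.5, 6): z = 74
  (0, 6): z = 36

The maximum is at (9.5, 6) with z = 74.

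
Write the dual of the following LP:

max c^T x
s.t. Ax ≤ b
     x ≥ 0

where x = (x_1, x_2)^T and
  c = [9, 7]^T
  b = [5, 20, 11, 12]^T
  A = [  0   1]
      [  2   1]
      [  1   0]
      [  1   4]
Minimize: z = 5y1 + 20y2 + 11y3 + 12y4

Subject to:
  C1: -2y2 - y3 - y4 ≤ -9
  C2: -y1 - y2 - 4y4 ≤ -7
  y1, y2, y3, y4 ≥ 0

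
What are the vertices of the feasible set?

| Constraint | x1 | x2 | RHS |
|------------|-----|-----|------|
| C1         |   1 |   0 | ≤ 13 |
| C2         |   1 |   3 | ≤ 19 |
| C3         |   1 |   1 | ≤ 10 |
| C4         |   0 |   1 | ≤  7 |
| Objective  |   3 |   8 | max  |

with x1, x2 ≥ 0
Each vertex is the intersection of two constraint boundaries that also satisfies all remaining constraints:
  x1 = 0 and x2 = 0 → (0, 0)
  x1 + x2 = 10 and x2 = 0 → (10, 0)
  x1 + 3x2 = 19 and x1 + x2 = 10 → (5.5, 4.5)
  x1 + 3x2 = 19 and x1 = 0 → (0, 6.333)

Vertices: (0, 0), (10, 0), (5.5, 4.5), (0, 6.333)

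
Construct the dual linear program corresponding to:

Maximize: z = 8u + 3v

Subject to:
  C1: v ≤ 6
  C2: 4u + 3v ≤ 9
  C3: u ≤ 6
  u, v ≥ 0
Minimize: z = 6y1 + 9y2 + 6y3

Subject to:
  C1: -4y2 - y3 ≤ -8
  C2: -y1 - 3y2 ≤ -3
  y1, y2, y3 ≥ 0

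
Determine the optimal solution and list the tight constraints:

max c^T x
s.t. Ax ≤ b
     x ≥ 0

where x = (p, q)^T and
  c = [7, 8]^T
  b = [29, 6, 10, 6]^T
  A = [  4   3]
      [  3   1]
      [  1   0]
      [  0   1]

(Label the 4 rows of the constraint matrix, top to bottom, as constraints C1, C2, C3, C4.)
Optimal: p = 0, q = 6
Slack at optimum:
  C1: slack = 11
  C2: slack = 0 (binding)
  C3: slack = 10
  C4: slack = 0 (binding)
  p ≥ 0: p = 0 (binding)
  q ≥ 0: q = 6
Binding constraints: C2, C4, p ≥ 0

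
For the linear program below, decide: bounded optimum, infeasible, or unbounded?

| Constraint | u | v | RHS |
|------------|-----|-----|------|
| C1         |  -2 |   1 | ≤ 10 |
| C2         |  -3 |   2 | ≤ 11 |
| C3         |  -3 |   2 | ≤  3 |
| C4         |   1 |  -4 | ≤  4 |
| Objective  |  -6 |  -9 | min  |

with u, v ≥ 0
Feasible point: (0, 0) satisfies every constraint, so the LP is feasible.
Direction d = (1, 1): for each constraint row a, a·d ≤ 0 —
  (-2)(1) + (1)(1) = -1 ≤ 0
  (-3)(1) + (2)(1) = -1 ≤ 0
  (-3)(1) + (2)(1) = -1 ≤ 0
  (1)(1) + (-4)(1) = -3 ≤ 0
and d ≥ 0, so (0, 0) + t·d stays feasible for every t ≥ 0. Along this ray z = -6u - 9v changes by -15 per unit t, so z → −∞.

Unbounded — the objective can decrease without bound over the feasible region.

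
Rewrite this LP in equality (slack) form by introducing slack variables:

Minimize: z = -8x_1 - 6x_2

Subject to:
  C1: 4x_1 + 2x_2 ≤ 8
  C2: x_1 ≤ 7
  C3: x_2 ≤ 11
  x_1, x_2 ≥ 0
min z = -8x_1 - 6x_2

s.t.
  4x_1 + 2x_2 + s1 = 8
  x_1 + s2 = 7
  x_2 + s3 = 11
  x_1, x_2, s1, s2, s3 ≥ 0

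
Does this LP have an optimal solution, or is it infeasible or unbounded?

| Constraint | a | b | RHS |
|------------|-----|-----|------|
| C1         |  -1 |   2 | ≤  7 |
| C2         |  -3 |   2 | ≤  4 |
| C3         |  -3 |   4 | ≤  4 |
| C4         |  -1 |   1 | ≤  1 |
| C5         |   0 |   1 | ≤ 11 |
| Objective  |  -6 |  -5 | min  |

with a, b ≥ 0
Feasible point: (0, 0) satisfies every constraint, so the LP is feasible.
Direction d = (1, 0): for each constraint row a, a·d ≤ 0 —
  (-1)(1) + (2)(0) = -1 ≤ 0
  (-3)(1) + (2)(0) = -3 ≤ 0
  (-3)(1) + (4)(0) = -3 ≤ 0
  (-1)(1) + (1)(0) = -1 ≤ 0
  (0)(1) + (1)(0) = 0 ≤ 0
and d ≥ 0, so (0, 0) + t·d stays feasible for every t ≥ 0. Along this ray z = -6a - 5b changes by -6 per unit t, so z → −∞.

Unbounded: there is a feasible ray along which z → −∞.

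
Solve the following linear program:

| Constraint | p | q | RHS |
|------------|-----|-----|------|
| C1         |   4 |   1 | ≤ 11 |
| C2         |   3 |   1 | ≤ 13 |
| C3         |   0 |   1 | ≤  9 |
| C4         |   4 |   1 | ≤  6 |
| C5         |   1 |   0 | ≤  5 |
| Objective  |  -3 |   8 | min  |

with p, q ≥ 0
p = 1.5, q = 0, z = -4.5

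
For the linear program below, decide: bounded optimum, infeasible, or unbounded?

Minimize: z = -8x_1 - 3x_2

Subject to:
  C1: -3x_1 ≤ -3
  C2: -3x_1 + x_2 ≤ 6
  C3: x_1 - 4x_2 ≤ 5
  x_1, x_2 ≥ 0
Feasible point: (1, 0) satisfies every constraint, so the LP is feasible.
Direction d = (1, 1): for each constraint row a, a·d ≤ 0 —
  (-3)(1) + (0)(1) = -3 ≤ 0
  (-3)(1) + (1)(1) = -2 ≤ 0
  (1)(1) + (-4)(1) = -3 ≤ 0
and d ≥ 0, so (1, 0) + t·d stays feasible for every t ≥ 0. Along this ray z = -8x_1 - 3x_2 changes by -11 per unit t, so z → −∞.

Unbounded — the objective can decrease without bound over the feasible region.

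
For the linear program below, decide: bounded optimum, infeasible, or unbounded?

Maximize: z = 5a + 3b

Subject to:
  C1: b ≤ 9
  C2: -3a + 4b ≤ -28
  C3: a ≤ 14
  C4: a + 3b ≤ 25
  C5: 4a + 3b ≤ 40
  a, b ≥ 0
The point (10, 0) satisfies every constraint, so the LP is feasible; the constraints give a ≤ 14 and b ≤ 9, which with a, b ≥ 0 keep the feasible region inside a bounded box. A feasible, bounded LP attains a finite optimum at a vertex.

Feasible with finite optimum z* = 50 at (10, 0).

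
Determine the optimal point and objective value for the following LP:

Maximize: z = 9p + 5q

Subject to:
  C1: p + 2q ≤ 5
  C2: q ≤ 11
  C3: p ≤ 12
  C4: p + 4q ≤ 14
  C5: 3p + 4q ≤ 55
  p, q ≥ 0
Each vertex is the intersection of two constraint boundaries that also satisfies all remaining constraints:
  p = 0 and q = 0 → (0, 0)
  p + 2q = 5 and q = 0 → (5, 0)
  p + 2q = 5 and p = 0 → (0, 2.5)

Evaluating z = 9p + 5q at each vertex:
  (0, 0): z = 0
  (5, 0): z = 45
  (0, 2.5): z = 12.5

The maximum is at (5, 0) with z = 45.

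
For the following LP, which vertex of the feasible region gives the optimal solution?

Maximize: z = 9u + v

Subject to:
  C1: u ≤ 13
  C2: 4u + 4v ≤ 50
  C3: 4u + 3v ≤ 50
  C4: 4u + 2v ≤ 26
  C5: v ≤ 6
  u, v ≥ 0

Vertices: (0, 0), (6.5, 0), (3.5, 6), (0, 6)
(6.5, 0) with z = 58.5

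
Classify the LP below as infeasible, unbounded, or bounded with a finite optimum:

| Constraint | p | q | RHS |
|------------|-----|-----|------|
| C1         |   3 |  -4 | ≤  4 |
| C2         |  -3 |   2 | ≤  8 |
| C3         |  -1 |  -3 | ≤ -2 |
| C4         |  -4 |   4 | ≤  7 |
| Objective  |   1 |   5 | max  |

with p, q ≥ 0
Feasible point: (0, 1) satisfies every constraint, so the LP is feasible.
Direction d = (1, 1): for each constraint row a, a·d ≤ 0 —
  (3)(1) + (-4)(1) = -1 ≤ 0
  (-3)(1) + (2)(1) = -1 ≤ 0
  (-1)(1) + (-3)(1) = -4 ≤ 0
  (-4)(1) + (4)(1) = 0 ≤ 0
and d ≥ 0, so (0, 1) + t·d stays feasible for every t ≥ 0. Along this ray z = p + 5q changes by 6 per unit t, so z → +∞.

Unbounded — the objective can increase without bound over the feasible region.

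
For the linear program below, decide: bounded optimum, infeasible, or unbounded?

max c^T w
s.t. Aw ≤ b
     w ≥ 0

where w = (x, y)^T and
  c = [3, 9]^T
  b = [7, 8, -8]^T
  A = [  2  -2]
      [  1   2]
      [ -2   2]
One constraint requires 2x - 2y ≤ 7, while the constraint -2x + 2y ≤ -8 is equivalent to 2x - 2y ≥ 8. Together they would need 8 ≤ 2x - 2y ≤ 7, which is impossible since 8 > 7. No point satisfies all constraints.

The feasible region is empty; the LP is infeasible.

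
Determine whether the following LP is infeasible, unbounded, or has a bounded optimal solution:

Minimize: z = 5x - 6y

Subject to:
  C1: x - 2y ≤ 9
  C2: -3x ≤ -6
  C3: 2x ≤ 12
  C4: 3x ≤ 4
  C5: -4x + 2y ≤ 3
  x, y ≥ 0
C4 requires 3x ≤ 4, while C2 (-3x ≤ -6) is equivalent to 3x ≥ 6. Together they would need 6 ≤ 3x ≤ 4, which is impossible since 6 > 4. No point satisfies all constraints.

The feasible region is empty; the LP is infeasible.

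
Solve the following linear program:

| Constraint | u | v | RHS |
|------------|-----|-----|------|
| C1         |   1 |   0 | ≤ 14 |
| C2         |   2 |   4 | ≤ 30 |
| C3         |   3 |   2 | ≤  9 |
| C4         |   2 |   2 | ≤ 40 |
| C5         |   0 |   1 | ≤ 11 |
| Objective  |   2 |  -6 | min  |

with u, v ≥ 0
Each vertex is the intersection of two constraint boundaries that also satisfies all remaining constraints:
  u = 0 and v = 0 → (0, 0)
  3u + 2v = 9 and v = 0 → (3, 0)
  3u + 2v = 9 and u = 0 → (0, 4.5)

Evaluating z = 2u - 6v at each vertex:
  (0, 0): z = 0
  (3, 0): z = 6
  (0, 4.5): z = -27

The minimum is at (0, 4.5) with z = -27.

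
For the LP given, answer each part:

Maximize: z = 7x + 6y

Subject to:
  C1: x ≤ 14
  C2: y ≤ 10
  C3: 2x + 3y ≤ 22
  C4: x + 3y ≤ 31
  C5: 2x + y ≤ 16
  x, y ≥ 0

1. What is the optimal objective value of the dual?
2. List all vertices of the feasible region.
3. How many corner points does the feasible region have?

1. 63.5 (by strong duality, equal to the primal optimum)
2. (0, 0), (8, 0), (6.5, 3), (0, 7.333)
3. 4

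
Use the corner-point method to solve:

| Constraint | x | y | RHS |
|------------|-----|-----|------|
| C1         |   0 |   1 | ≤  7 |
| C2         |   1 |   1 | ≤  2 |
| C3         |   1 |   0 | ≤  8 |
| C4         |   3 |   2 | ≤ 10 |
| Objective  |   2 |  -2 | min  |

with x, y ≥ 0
Each vertex is the intersection of two constraint boundaries that also satisfies all remaining constraints:
  x = 0 and y = 0 → (0, 0)
  x + y = 2 and y = 0 → (2, 0)
  x + y = 2 and x = 0 → (0, 2)

Evaluating z = 2x - 2y at each vertex:
  (0, 0): z = 0
  (2, 0): z = 4
  (0, 2): z = -4

The minimum is at (0, 2) with z = -4.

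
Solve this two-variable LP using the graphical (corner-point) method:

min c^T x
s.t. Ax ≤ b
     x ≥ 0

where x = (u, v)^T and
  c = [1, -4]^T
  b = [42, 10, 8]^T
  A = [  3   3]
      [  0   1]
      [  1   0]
Each vertex is the intersection of two constraint boundaries that also satisfies all remaining constraints:
  u = 0 and v = 0 → (0, 0)
  u = 8 and v = 0 → (8, 0)
  3u + 3v = 42 and u = 8 → (8, 6)
  3u + 3v = 42 and v = 10 → (4, 10)
  v = 10 and u = 0 → (0, 10)

Evaluating z = u - 4v at each vertex:
  (0, 0): z = 0
  (8, 0): z = 8
  (8, 6): z = -16
  (4, 10): z = -36
  (0, 10): z = -40

The minimum is at (0, 10) with z = -40.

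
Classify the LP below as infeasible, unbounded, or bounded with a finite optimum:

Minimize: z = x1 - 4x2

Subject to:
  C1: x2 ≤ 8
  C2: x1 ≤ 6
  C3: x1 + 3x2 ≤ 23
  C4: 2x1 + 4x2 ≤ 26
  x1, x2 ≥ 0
The point (0, 6.5) satisfies every constraint, so the LP is feasible; the constraints give x1 ≤ 6 and x2 ≤ 8, which with x1, x2 ≥ 0 keep the feasible region inside a bounded box. A feasible, bounded LP attains a finite optimum at a vertex.

The LP has an optimal solution: (0, 6.5) with z = -26.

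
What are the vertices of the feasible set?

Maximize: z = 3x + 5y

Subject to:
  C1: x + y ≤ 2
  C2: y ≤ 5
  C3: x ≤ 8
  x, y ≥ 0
Each vertex is the intersection of two constraint boundaries that also satisfies all remaining constraints:
  x = 0 and y = 0 → (0, 0)
  x + y = 2 and y = 0 → (2, 0)
  x + y = 2 and x = 0 → (0, 2)

Vertices: (0, 0), (2, 0), (0, 2)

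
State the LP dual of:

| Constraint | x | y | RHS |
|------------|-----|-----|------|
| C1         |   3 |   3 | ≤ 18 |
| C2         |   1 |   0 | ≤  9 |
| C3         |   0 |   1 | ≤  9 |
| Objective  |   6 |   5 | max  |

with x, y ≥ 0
Minimize: z = 18y1 + 9y2 + 9y3

Subject to:
  C1: -3y1 - y2 ≤ -6
  C2: -3y1 - y3 ≤ -5
  y1, y2, y3 ≥ 0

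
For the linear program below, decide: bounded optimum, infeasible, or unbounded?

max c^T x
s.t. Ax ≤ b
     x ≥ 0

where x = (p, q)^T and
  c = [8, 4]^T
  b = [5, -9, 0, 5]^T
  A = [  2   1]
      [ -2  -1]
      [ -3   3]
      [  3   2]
One constraint requires 2p + q ≤ 5, while the constraint -2p - q ≤ -9 is equivalent to 2p + q ≥ 9. Together they would need 9 ≤ 2p + q ≤ 5, which is impossible since 9 > 5. No point satisfies all constraints.

Infeasible — the constraint set is empty.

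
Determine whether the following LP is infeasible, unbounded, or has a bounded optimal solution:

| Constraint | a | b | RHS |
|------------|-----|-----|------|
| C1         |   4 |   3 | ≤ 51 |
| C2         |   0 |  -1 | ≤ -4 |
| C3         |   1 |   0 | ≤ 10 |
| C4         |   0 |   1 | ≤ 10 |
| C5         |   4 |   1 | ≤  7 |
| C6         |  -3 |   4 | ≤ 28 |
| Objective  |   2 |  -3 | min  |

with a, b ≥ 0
The point (0, 7) satisfies every constraint, so the LP is feasible; the constraints give a ≤ 10 and b ≤ 10, which with a, b ≥ 0 keep the feasible region inside a bounded box. A feasible, bounded LP attains a finite optimum at a vertex.

Evaluating z = 2a - 3b at each vertex:
  (0, 4): z = -12
  (0.75, 4): z = -10.5
  (0, 7): z = -21

Feasible with finite optimum z* = -21 at (0, 7).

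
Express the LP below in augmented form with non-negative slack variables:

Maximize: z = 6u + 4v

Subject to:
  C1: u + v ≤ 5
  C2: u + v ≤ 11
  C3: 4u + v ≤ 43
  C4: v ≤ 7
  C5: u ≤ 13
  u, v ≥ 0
max z = 6u + 4v

s.t.
  u + v + s1 = 5
  u + v + s2 = 11
  4u + v + s3 = 43
  v + s4 = 7
  u + s5 = 13
  u, v, s1, s2, s3, s4, s5 ≥ 0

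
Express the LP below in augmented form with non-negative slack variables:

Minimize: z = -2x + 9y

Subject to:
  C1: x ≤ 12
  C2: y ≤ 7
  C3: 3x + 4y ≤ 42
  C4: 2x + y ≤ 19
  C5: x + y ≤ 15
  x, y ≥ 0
min z = -2x + 9y

s.t.
  x + s1 = 12
  y + s2 = 7
  3x + 4y + s3 = 42
  2x + y + s4 = 19
  x + y + s5 = 15
  x, y, s1, s2, s3, s4, s5 ≥ 0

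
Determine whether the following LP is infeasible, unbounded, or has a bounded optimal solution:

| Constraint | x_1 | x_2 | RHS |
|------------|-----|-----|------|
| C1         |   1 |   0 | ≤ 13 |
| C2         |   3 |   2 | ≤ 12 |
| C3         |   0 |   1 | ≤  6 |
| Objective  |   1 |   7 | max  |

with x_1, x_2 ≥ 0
The point (0, 6) satisfies every constraint, so the LP is feasible; the constraints give x_1 ≤ 13 and x_2 ≤ 6, which with x_1, x_2 ≥ 0 keep the feasible region inside a bounded box. A feasible, bounded LP attains a finite optimum at a vertex.

Evaluating z = x_1 + 7x_2 at each vertex:
  (0, 0): z = 0
  (4, 0): z = 4
  (0, 6): z = 42

Feasible with finite optimum z* = 42 at (0, 6).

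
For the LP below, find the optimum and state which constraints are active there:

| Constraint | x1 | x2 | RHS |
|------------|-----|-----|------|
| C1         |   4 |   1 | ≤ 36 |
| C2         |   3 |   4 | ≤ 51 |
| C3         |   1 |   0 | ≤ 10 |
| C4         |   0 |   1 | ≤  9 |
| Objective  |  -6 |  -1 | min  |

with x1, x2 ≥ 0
Optimal: x1 = 9, x2 = 0
Binding: C1, x2 ≥ 0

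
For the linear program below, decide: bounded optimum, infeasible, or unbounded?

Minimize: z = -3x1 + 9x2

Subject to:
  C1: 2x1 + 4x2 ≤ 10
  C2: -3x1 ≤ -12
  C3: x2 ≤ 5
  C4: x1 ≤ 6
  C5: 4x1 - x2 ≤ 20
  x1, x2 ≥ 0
The point (5, 0) satisfies every constraint, so the LP is feasible; the constraints give x1 ≤ 6 and x2 ≤ 5, which with x1, x2 ≥ 0 keep the feasible region inside a bounded box. A feasible, bounded LP attains a finite optimum at a vertex.

Feasible with finite optimum z* = -15 at (5, 0).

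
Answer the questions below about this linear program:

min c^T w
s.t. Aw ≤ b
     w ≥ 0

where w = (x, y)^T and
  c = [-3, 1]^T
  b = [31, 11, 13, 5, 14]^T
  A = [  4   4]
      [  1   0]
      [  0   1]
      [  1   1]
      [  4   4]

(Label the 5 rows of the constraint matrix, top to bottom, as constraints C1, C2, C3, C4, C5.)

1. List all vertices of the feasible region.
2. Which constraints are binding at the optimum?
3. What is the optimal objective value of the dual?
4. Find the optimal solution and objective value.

1. (0, 0), (3.5, 0), (0, 3.5)
2. C5, y ≥ 0
3. -10.5 (by strong duality, equal to the primal optimum)
4. x = 3.5, y = 0, z = -10.5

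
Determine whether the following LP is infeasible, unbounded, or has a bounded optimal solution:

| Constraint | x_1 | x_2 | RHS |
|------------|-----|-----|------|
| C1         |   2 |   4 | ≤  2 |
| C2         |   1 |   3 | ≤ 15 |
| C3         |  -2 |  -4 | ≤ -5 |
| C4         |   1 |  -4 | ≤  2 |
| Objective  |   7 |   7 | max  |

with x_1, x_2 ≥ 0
C1 requires 2x_1 + 4x_2 ≤ 2, while C3 (-2x_1 - 4x_2 ≤ -5) is equivalent to 2x_1 + 4x_2 ≥ 5. Together they would need 5 ≤ 2x_1 + 4x_2 ≤ 2, which is impossible since 5 > 2. No point satisfies all constraints.

Infeasible: no point satisfies all constraints simultaneously.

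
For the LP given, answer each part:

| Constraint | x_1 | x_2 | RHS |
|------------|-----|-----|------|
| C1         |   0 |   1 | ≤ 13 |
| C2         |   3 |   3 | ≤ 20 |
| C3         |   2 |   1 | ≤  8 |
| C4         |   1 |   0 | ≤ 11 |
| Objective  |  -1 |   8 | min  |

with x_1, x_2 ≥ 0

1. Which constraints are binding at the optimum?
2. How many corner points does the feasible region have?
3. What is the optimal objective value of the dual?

1. C3, x_2 ≥ 0
2. 4
3. -4 (by strong duality, equal to the primal optimum)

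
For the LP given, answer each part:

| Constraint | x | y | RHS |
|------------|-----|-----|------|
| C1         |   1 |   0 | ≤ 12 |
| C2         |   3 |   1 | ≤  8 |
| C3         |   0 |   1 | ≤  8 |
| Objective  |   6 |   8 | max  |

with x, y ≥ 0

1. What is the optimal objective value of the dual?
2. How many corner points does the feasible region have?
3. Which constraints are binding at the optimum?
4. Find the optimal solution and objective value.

1. 64 (by strong duality, equal to the primal optimum)
2. 3
3. C2, C3, x ≥ 0
4. x = 0, y = 8, z = 64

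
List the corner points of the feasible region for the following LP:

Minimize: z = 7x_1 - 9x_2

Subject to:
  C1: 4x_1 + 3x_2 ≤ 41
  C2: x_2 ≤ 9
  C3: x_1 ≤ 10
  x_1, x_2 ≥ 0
Each vertex is the intersection of two constraint boundaries that also satisfies all remaining constraints:
  x_1 = 0 and x_2 = 0 → (0, 0)
  x_1 = 10 and x_2 = 0 → (10, 0)
  4x_1 + 3x_2 = 41 and x_1 = 10 → (10, 0.3333)
  4x_1 + 3x_2 = 41 and x_2 = 9 → (3.5, 9)
  x_2 = 9 and x_1 = 0 → (0, 9)

Vertices: (0, 0), (10, 0), (10, 0.3333), (3.5, 9), (0, 9)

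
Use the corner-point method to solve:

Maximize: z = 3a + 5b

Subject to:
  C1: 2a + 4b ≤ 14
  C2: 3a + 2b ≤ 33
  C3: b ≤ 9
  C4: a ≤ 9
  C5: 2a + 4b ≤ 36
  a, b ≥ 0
a = 7, b = 0, z = 21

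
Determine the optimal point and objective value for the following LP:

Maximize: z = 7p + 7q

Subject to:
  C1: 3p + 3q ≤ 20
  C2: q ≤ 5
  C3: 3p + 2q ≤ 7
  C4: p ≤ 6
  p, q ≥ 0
p = 0, q = 3.5, z = 24.5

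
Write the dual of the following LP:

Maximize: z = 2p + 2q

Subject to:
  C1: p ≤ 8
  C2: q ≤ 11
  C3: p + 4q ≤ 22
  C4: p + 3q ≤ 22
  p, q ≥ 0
Minimize: z = 8y1 + 11y2 + 22y3 + 22y4

Subject to:
  C1: -y1 - y3 - y4 ≤ -2
  C2: -y2 - 4y3 - 3y4 ≤ -2
  y1, y2, y3, y4 ≥ 0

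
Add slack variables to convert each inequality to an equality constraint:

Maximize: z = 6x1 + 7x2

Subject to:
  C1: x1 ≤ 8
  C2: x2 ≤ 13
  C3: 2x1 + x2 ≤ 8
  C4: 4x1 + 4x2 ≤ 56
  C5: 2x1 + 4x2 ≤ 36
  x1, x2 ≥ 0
max z = 6x1 + 7x2

s.t.
  x1 + s1 = 8
  x2 + s2 = 13
  2x1 + x2 + s3 = 8
  4x1 + 4x2 + s4 = 56
  2x1 + 4x2 + s5 = 36
  x1, x2, s1, s2, s3, s4, s5 ≥ 0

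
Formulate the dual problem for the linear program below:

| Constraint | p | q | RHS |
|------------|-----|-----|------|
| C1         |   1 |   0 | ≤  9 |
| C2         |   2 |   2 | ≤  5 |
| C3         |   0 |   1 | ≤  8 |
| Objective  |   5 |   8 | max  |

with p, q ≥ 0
Minimize: z = 9y1 + 5y2 + 8y3

Subject to:
  C1: -y1 - 2y2 ≤ -5
  C2: -2y2 - y3 ≤ -8
  y1, y2, y3 ≥ 0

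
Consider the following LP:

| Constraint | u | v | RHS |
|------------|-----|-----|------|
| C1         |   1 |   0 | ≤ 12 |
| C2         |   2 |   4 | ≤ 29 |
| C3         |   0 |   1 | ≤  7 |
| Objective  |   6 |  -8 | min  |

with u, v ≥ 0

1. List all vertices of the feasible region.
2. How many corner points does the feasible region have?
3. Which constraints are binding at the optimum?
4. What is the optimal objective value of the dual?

1. (0, 0), (12, 0), (12, 1.25), (0.5, 7), (0, 7)
2. 5
3. C3, u ≥ 0
4. -56 (by strong duality, equal to the primal optimum)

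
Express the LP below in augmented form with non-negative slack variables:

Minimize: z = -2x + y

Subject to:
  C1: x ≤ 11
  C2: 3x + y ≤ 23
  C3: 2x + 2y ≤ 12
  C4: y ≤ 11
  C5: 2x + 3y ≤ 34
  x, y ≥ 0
min z = -2x + y

s.t.
  x + s1 = 11
  3x + y + s2 = 23
  2x + 2y + s3 = 12
  y + s4 = 11
  2x + 3y + s5 = 34
  x, y, s1, s2, s3, s4, s5 ≥ 0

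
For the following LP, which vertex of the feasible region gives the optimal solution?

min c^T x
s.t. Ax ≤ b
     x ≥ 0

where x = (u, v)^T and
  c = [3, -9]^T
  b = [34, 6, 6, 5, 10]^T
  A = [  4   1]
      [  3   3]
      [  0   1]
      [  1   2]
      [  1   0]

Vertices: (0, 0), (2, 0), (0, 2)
Evaluating z = 3u - 9v at each vertex:
  (0, 0): z = 0
  (2, 0): z = 6
  (0, 2): z = -18

The smallest value is z = -18, attained at (0, 2).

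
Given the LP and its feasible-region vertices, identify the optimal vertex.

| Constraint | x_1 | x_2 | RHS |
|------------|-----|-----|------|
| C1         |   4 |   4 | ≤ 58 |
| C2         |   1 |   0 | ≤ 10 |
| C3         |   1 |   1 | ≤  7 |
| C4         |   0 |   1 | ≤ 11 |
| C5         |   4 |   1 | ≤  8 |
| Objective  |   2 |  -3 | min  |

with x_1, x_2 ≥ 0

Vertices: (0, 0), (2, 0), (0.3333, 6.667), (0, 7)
(0, 7) with z = -21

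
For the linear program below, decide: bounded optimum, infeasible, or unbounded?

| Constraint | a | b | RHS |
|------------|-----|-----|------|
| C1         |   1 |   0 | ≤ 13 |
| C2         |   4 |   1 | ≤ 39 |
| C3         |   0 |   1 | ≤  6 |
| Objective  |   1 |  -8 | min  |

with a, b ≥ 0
The point (0, 6) satisfies every constraint, so the LP is feasible; the constraints give a ≤ 13 and b ≤ 6, which with a, b ≥ 0 keep the feasible region inside a bounded box. A feasible, bounded LP attains a finite optimum at a vertex.

Evaluating z = a - 8b at each vertex:
  (0, 0): z = 0
  (9.75, 0): z = 9.75
  (8.25, 6): z = -39.75
  (0, 6): z = -48

The LP has an optimal solution: (0, 6) with z = -48.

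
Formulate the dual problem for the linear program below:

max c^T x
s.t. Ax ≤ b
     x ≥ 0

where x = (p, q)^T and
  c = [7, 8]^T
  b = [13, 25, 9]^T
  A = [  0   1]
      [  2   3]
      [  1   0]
Minimize: z = 13y1 + 25y2 + 9y3

Subject to:
  C1: -2y2 - y3 ≤ -7
  C2: -y1 - 3y2 ≤ -8
  y1, y2, y3 ≥ 0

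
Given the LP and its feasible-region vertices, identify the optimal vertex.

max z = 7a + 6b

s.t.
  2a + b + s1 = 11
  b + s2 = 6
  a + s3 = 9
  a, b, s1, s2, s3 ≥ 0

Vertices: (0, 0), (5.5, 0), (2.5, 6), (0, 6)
(2.5, 6) with z = 53.5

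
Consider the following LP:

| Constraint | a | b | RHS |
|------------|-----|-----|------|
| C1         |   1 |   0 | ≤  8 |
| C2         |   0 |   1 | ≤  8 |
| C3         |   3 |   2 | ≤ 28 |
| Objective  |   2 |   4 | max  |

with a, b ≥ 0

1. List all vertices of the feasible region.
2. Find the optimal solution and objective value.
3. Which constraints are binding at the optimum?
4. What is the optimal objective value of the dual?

1. (0, 0), (8, 0), (8, 2), (4, 8), (0, 8)
2. a = 4, b = 8, z = 40
3. C2, C3
4. 40 (by strong duality, equal to the primal optimum)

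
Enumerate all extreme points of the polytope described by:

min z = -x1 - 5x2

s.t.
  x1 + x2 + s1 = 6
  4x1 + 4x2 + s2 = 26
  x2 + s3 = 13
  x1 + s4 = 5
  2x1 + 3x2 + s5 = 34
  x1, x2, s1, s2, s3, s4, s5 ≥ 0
Each vertex is the intersection of two constraint boundaries that also satisfies all remaining constraints:
  x1 = 0 and x2 = 0 → (0, 0)
  x1 = 5 and x2 = 0 → (5, 0)
  x1 + x2 = 6 and x1 = 5 → (5, 1)
  x1 + x2 = 6 and x1 = 0 → (0, 6)

Vertices: (0, 0), (5, 0), (5, 1), (0, 6)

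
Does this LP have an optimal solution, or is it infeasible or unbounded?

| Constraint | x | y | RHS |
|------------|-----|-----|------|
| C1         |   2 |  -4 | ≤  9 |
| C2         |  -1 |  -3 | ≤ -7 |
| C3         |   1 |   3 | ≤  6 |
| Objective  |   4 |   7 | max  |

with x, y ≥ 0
C3 requires x + 3y ≤ 6, while C2 (-x - 3y ≤ -7) is equivalent to x + 3y ≥ 7. Together they would need 7 ≤ x + 3y ≤ 6, which is impossible since 7 > 6. No point satisfies all constraints.

The feasible region is empty; the LP is infeasible.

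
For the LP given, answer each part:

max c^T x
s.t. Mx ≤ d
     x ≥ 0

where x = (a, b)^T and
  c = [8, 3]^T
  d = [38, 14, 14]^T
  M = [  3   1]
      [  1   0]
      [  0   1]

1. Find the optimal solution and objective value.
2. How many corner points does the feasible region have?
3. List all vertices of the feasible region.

1. a = 8, b = 14, z = 106
2. 4
3. (0, 0), (12.67, 0), (8, 14), (0, 14)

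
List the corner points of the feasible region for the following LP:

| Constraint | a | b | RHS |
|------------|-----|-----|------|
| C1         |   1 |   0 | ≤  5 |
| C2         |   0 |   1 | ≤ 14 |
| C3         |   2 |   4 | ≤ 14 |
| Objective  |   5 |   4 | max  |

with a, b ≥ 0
Each vertex is the intersection of two constraint boundaries that also satisfies all remaining constraints:
  a = 0 and b = 0 → (0, 0)
  a = 5 and b = 0 → (5, 0)
  a = 5 and 2a + 4b = 14 → (5, 1)
  2a + 4b = 14 and a = 0 → (0, 3.5)

Vertices: (0, 0), (5, 0), (5, 1), (0, 3.5)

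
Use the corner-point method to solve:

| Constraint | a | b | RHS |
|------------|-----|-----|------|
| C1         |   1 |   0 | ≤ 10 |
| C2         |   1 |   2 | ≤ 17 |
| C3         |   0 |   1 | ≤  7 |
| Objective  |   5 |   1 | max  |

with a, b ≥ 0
a = 10, b = 3.5, z = 53.5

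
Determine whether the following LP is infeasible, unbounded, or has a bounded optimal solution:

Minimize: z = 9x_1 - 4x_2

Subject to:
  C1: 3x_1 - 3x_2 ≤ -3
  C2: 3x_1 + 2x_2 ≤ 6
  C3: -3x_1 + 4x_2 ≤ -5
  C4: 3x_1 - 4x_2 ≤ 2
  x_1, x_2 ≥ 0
C4 requires 3x_1 - 4x_2 ≤ 2, while C3 (-3x_1 + 4x_2 ≤ -5) is equivalent to 3x_1 - 4x_2 ≥ 5. Together they would need 5 ≤ 3x_1 - 4x_2 ≤ 2, which is impossible since 5 > 2. No point satisfies all constraints.

Infeasible: no point satisfies all constraints simultaneously.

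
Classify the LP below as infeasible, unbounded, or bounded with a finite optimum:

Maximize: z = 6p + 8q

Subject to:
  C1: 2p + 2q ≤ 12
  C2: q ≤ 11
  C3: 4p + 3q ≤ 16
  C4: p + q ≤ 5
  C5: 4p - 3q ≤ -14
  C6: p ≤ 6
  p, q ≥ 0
The point (0, 5) satisfies every constraint, so the LP is feasible; the constraints give p ≤ 6 and q ≤ 11, which with p, q ≥ 0 keep the feasible region inside a bounded box. A feasible, bounded LP attains a finite optimum at a vertex.

Evaluating z = 6p + 8q at each vertex:
  (0, 4.667): z = 37.33
  (0.1429, 4.857): z = 39.71
  (0, 5): z = 40

The LP has an optimal solution: (0, 5) with z = 40.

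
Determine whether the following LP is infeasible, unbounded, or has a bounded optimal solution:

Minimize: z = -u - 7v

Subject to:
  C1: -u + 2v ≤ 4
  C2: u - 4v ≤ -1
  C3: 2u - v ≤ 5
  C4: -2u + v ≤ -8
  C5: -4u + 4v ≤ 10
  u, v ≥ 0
C3 requires 2u - v ≤ 5, while C4 (-2u + v ≤ -8) is equivalent to 2u - v ≥ 8. Together they would need 8 ≤ 2u - v ≤ 5, which is impossible since 8 > 5. No point satisfies all constraints.

The feasible region is empty; the LP is infeasible.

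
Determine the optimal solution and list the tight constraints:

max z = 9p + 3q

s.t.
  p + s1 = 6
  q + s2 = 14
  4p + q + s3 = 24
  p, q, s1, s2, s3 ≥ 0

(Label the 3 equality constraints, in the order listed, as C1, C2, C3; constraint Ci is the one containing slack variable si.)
Optimal: p = 2.5, q = 14
Binding: C2, C3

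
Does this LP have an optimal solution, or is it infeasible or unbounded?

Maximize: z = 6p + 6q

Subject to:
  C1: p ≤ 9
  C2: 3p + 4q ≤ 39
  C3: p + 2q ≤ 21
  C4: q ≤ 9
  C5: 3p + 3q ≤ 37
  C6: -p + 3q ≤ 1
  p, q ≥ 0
The point (9, 3) satisfies every constraint, so the LP is feasible; the constraints give p ≤ 9 and q ≤ 9, which with p, q ≥ 0 keep the feasible region inside a bounded box. A feasible, bounded LP attains a finite optimum at a vertex.

Evaluating z = 6p + 6q at each vertex:
  (0, 0.3333): z = 2
  (0, 0): z = 0
  (9, 0): z = 54
  (9, 3): z = 72
  (8.692, 3.231): z = 71.54

Bounded optimum: z* = 72 at (9, 3).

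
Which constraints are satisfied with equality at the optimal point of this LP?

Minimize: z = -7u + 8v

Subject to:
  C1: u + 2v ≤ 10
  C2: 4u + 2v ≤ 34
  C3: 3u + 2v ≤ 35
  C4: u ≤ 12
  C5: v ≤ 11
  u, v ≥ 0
Optimal: u = 8.5, v = 0
Binding: C2, v ≥ 0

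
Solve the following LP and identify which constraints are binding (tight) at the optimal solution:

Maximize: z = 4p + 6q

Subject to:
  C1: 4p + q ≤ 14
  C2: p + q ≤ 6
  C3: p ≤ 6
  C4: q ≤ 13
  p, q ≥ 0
Optimal: p = 0, q = 6
Slack at optimum:
  C1: slack = 8
  C2: slack = 0 (binding)
  C3: slack = 6
  C4: slack = 7
  p ≥ 0: p = 0 (binding)
  q ≥ 0: q = 6
Binding constraints: C2, p ≥ 0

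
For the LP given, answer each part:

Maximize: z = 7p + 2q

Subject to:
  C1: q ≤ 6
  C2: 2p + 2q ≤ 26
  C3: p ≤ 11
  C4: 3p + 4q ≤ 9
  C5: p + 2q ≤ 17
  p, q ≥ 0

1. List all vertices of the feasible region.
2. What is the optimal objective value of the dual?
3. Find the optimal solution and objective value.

1. (0, 0), (3, 0), (0, 2.25)
2. 21 (by strong duality, equal to the primal optimum)
3. p = 3, q = 0, z = 21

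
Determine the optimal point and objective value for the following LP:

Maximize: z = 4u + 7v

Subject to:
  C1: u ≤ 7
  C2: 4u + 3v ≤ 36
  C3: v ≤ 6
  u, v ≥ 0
u = 4.5, v = 6, z = 60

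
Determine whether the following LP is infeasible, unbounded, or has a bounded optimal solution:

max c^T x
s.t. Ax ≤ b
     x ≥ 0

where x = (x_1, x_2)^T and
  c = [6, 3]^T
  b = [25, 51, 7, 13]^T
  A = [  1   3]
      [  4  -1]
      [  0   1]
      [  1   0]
The point (13, 4) satisfies every constraint, so the LP is feasible; the constraints give x_1 ≤ 13 and x_2 ≤ 7, which with x_1, x_2 ≥ 0 keep the feasible region inside a bounded box. A feasible, bounded LP attains a finite optimum at a vertex.

Evaluating z = 6x_1 + 3x_2 at each vertex:
  (0, 0): z = 0
  (12.75, 0): z = 76.5
  (13, 1): z = 81
  (13, 4): z = 90
  (4, 7): z = 45
  (0, 7): z = 21

Feasible with finite optimum z* = 90 at (13, 4).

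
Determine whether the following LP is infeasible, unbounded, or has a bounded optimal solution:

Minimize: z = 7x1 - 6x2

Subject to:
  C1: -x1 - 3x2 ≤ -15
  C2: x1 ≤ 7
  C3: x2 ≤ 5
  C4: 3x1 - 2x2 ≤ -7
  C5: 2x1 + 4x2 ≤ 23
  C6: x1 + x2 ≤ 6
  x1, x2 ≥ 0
The point (0, 5) satisfies every constraint, so the LP is feasible; the constraints give x1 ≤ 7 and x2 ≤ 5, which with x1, x2 ≥ 0 keep the feasible region inside a bounded box. A feasible, bounded LP attains a finite optimum at a vertex.

Bounded optimum: z* = -30 at (0, 5).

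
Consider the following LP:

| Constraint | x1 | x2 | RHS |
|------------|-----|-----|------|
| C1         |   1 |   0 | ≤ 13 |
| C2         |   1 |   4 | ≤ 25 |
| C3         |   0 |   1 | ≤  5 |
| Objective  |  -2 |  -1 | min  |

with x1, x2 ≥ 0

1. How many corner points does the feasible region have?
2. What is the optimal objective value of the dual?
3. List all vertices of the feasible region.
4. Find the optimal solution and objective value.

1. 5
2. -29 (by strong duality, equal to the primal optimum)
3. (0, 0), (13, 0), (13, 3), (5, 5), (0, 5)
4. x1 = 13, x2 = 3, z = -29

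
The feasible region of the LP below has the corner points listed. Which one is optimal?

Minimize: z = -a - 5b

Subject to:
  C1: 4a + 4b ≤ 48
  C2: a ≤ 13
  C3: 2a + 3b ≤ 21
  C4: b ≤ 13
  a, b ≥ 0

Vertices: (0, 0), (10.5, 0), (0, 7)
(0, 7) with z = -35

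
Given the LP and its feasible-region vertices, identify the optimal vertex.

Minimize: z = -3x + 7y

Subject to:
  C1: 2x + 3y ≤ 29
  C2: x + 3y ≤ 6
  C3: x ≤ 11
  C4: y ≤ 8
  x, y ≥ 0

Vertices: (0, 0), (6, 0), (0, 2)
Evaluating z = -3x + 7y at each vertex:
  (0, 0): z = 0
  (6, 0): z = -18
  (0, 2): z = 14

The smallest value is z = -18, attained at (6, 0).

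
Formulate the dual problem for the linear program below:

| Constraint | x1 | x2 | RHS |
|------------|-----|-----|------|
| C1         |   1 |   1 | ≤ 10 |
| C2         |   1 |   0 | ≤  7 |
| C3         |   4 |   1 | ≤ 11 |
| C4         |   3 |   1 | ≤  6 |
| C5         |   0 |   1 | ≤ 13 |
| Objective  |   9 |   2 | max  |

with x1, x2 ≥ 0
Minimize: z = 10y1 + 7y2 + 11y3 + 6y4 + 13y5

Subject to:
  C1: -y1 - y2 - 4y3 - 3y4 ≤ -9
  C2: -y1 - y3 - y4 - y5 ≤ -2
  y1, y2, y3, y4, y5 ≥ 0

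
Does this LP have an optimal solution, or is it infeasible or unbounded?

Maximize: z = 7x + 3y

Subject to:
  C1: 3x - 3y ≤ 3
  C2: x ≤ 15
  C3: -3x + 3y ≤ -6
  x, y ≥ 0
C1 requires 3x - 3y ≤ 3, while C3 (-3x + 3y ≤ -6) is equivalent to 3x - 3y ≥ 6. Together they would need 6 ≤ 3x - 3y ≤ 3, which is impossible since 6 > 3. No point satisfies all constraints.

Infeasible — the constraint set is empty.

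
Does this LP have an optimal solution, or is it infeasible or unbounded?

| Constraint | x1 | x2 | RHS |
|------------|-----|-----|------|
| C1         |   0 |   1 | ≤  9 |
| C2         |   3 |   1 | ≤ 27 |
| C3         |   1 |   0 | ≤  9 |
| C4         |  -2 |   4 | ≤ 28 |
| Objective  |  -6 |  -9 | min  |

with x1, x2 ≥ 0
The point (6, 9) satisfies every constraint, so the LP is feasible; the constraints give x1 ≤ 9 and x2 ≤ 9, which with x1, x2 ≥ 0 keep the feasible region inside a bounded box. A feasible, bounded LP attains a finite optimum at a vertex.

The LP has an optimal solution: (6, 9) with z = -117.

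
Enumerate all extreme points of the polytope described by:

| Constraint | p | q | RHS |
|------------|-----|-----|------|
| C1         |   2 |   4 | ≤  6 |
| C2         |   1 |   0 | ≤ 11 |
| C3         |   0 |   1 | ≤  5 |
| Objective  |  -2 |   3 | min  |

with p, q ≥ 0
Each vertex is the intersection of two constraint boundaries that also satisfies all remaining constraints:
  p = 0 and q = 0 → (0, 0)
  2p + 4q = 6 and q = 0 → (3, 0)
  2p + 4q = 6 and p = 0 → (0, 1.5)

Vertices: (0, 0), (3, 0), (0, 1.5)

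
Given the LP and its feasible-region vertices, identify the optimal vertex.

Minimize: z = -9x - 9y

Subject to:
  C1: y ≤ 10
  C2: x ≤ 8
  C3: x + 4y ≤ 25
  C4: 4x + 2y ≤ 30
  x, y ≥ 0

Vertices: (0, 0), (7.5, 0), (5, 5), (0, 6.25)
(5, 5) with z = -90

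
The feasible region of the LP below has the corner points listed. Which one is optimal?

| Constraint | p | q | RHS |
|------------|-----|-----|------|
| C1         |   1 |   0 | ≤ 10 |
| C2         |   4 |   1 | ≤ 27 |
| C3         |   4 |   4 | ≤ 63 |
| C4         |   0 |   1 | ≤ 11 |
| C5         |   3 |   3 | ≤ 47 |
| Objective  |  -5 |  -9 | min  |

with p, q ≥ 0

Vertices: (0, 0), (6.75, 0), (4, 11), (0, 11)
Evaluating z = -5p - 9q at each vertex:
  (0, 0): z = 0
  (6.75, 0): z = -33.75
  (4, 11): z = -119
  (0, 11): z = -99

The smallest value is z = -119, attained at (4, 11).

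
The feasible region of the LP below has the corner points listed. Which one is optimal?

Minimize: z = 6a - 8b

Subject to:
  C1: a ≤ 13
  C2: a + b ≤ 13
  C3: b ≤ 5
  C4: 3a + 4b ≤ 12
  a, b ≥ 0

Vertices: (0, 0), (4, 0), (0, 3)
Evaluating z = 6a - 8b at each vertex:
  (0, 0): z = 0
  (4, 0): z = 24
  (0, 3): z = -24

The smallest value is z = -24, attained at (0, 3).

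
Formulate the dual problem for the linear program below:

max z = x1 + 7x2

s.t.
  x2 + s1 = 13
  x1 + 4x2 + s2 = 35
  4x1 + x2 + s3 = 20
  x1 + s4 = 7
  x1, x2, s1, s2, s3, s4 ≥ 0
Minimize: z = 13y1 + 35y2 + 20y3 + 7y4

Subject to:
  C1: -y2 - 4y3 - y4 ≤ -1
  C2: -y1 - 4y2 - y3 ≤ -7
  y1, y2, y3, y4 ≥ 0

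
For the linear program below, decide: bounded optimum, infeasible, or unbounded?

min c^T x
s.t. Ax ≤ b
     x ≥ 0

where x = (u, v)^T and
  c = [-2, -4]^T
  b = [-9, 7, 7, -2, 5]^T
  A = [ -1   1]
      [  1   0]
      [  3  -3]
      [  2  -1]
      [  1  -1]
One constraint requires u - v ≤ 5, while the constraint -u + v ≤ -9 is equivalent to u - v ≥ 9. Together they would need 9 ≤ u - v ≤ 5, which is impossible since 9 > 5. No point satisfies all constraints.

Infeasible: no point satisfies all constraints simultaneously.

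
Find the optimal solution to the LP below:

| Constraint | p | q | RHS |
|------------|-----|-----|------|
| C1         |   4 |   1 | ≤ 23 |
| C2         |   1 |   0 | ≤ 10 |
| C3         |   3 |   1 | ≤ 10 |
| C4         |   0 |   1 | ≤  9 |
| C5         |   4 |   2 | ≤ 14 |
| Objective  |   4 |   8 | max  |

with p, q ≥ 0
p = 0, q = 7, z = 56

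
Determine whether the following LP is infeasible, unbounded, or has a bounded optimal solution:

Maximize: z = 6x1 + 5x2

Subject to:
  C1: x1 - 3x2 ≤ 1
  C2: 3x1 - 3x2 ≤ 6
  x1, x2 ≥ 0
Feasible point: (0, 0) satisfies every constraint, so the LP is feasible.
Direction d = (0, 1): for each constraint row a, a·d ≤ 0 —
  (1)(0) + (-3)(1) = -3 ≤ 0
  (3)(0) + (-3)(1) = -3 ≤ 0
and d ≥ 0, so (0, 0) + t·d stays feasible for every t ≥ 0. Along this ray z = 6x1 + 5x2 changes by 5 per unit t, so z → +∞.

The LP is unbounded; z can be made arbitrarily large.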